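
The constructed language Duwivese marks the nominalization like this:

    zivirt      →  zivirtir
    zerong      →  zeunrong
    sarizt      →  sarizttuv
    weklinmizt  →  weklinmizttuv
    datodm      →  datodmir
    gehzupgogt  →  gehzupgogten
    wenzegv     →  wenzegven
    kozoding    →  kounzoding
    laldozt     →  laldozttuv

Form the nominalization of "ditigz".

sarizt and gehzupgogt both end in -t yet inflect differently (sarizttuv, gehzupgogten), so the final letter is not what conditions the rule; the second-to-last letter is.
"ditigz" has second-to-last letter 'g'. The stems whose second-to-last letter is 'g' (gehzupgogt → gehzupgogten, wenzegv → wenzegven) add -en.
The other patterns: stems whose second-to-last letter is 'z' double the final consonant and add -uv; stems whose second-to-last letter is 'n' insert -un- after the first vowel; stems whose second-to-last letter is 'd' or 'r' add -ir.
So ditigz → ditigzen.

ditigzen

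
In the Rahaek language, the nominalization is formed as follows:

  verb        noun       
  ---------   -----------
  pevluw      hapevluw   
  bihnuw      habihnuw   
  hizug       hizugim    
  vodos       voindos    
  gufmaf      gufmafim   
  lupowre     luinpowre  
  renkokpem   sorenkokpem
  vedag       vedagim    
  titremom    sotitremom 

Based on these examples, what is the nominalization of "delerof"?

"delerof" ends in -f. The one such stem in the data (gufmaf → gufmafim) adds -im, so the same rule applies.
So delerof → delerofim.

delerofim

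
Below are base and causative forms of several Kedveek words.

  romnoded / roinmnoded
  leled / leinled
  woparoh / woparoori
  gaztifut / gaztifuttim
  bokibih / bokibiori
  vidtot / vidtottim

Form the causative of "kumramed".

kuinmramed

"kumramed" ends in -d. The stems ending in -d (leled → leinled, romnoded → roinmnoded) insert -in- after the first vowel.
So kumramed → kuinmramed.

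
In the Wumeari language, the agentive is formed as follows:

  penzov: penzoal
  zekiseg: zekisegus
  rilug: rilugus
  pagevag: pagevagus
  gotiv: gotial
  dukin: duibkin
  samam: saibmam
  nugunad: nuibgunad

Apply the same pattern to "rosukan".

roibsukan

"rosukan" ends in -n. The one such stem in the data (dukin → duibkin) inserts -ib- after the first vowel (as do nugunad, samam), so the same rule applies.
So rosukan → roibsukan.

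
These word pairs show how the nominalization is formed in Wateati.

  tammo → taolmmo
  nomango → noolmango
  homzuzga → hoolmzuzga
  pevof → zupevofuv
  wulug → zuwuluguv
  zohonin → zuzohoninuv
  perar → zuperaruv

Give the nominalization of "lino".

liolno

tammo and pevof both have last vowel 'o' yet inflect differently (taolmmo, zupevofuv), so the last vowel is not what conditions the rule; whether the stem ends in a vowel or a consonant is.
"lino" ends in a vowel. The stems ending in a vowel (tammo → taolmmo, nomango → noolmango, homzuzga → hoolmzuzga) insert -ol- after the first vowel.
The other pattern: stems ending in a consonant add zu- … -uv around the stem.
So lino → liolno.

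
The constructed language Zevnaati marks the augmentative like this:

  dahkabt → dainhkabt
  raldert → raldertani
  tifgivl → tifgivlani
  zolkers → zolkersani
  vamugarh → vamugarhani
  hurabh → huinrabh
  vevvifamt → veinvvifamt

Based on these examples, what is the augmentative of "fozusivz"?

fozusivzani

vamugarh and hurabh both end in -h yet inflect differently (vamugarhani, huinrabh), so the final letter is not what conditions the rule; the second-to-last letter is.
"fozusivz" has second-to-last letter 'v'. The one such stem in the data (tifgivl → tifgivlani) adds -ani, so the same rule applies.
So fozusivz → fozusivzani.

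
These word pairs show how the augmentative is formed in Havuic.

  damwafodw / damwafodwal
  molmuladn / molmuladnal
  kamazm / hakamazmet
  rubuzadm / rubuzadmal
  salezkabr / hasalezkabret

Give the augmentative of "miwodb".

miwodbal

"miwodb" has second-to-last letter 'd'. The stems whose second-to-last letter is 'd' (rubuzadm → rubuzadmal, molmuladn → molmuladnal, damwafodw → damwafodwal) add -al.
So miwodb → miwodbal.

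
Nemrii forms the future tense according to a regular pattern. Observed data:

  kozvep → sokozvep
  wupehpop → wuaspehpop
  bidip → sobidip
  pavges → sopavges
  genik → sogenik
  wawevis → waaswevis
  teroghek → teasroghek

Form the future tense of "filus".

sofilus

genik and teroghek both end in -k yet inflect differently (sogenik, teasroghek), so the final letter is not what conditions the rule; the number of vowels is.
"filus" has 2 vowels. The stems with 2 vowels (genik → sogenik, kozvep → sokozvep, pavges → sopavges) add the prefix so-.
The other pattern: stems with 3 vowels insert -as- after the first vowel.
So filus → sofilus.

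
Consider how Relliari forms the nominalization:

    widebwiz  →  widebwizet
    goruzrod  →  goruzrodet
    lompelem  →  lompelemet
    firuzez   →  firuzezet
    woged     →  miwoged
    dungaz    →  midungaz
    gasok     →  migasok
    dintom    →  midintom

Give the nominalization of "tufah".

"tufah" has 2 vowels. The stems with 2 vowels (woged → miwoged, dungaz → midungaz, gasok → migasok) add the prefix mi-.
So tufah → mitufah.

mitufah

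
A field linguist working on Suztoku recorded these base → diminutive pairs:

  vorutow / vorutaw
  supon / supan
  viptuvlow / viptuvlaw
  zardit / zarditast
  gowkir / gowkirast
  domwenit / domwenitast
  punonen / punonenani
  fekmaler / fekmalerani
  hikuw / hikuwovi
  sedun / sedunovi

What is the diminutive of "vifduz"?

supon and punonen both end in -n yet inflect differently (supan, punonenani), so the final letter is not what conditions the rule; the last vowel is.
"vifduz" has last vowel 'u'. The stems whose last vowel is 'u' (hikuw → hikuwovi, sedun → sedunovi) add -ovi.
The other patterns: stems whose last vowel is 'o' change the last vowel to 'a'; stems whose last vowel is 'i' add -ast; stems whose last vowel is 'e' add -ani.
So vifduz → vifduzovi.

vifduzovi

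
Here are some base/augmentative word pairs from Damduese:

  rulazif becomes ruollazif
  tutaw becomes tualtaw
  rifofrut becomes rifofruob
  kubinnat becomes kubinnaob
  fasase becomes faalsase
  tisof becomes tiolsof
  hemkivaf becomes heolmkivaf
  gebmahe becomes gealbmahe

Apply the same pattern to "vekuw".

kubinnat and hemkivaf both have last vowel 'a' yet inflect differently (kubinnaob, heolmkivaf), so the last vowel is not what conditions the rule; the final letter is.
"vekuw" ends in -w. The one such stem in the data (tutaw → tualtaw) inserts -al- after the first vowel (as do fasase, gebmahe), so the same rule applies.
So vekuw → vealkuw.

vealkuw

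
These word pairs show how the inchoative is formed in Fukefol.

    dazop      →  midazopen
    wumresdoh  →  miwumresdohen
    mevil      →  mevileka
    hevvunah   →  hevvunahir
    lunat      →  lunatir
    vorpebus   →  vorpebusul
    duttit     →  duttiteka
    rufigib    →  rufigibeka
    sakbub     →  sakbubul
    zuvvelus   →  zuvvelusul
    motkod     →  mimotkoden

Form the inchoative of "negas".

sakbub and rufigib both end in -b yet inflect differently (sakbubul, rufigibeka), so the final letter is not what conditions the rule; the last vowel is.
"negas" has last vowel 'a'. The stems whose last vowel is 'a' (hevvunah → hevvunahir, lunat → lunatir) add -ir.
So negas → negasir.

negasir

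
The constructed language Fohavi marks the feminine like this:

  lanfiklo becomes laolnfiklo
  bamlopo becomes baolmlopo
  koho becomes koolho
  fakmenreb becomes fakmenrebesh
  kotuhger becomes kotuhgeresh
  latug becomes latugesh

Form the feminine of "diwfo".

diolwfo

"diwfo" ends in -o. The stems ending in -o (lanfiklo → laolnfiklo, bamlopo → baolmlopo, koho → koolho) insert -ol- after the first vowel.
The other pattern: stems ending in -b, -g or -r add -esh.
So diwfo → diolwfo.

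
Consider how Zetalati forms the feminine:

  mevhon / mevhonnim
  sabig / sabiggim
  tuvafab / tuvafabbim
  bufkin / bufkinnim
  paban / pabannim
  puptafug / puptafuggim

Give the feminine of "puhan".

puhannim

Every pair shown (mevhon → mevhonnim, sabig → sabiggim, tuvafab → tuvafabbim, …) follows the same rule: double the final consonant and add -im.
So puhan → puhannim.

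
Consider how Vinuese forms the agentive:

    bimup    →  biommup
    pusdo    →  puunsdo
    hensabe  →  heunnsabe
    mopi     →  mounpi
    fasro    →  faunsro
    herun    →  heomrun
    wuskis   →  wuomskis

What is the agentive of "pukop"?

puomkop

mopi and wuskis both have last vowel 'i' yet inflect differently (mounpi, wuomskis), so the last vowel is not what conditions the rule; whether the stem ends in a vowel or a consonant is.
"pukop" ends in a consonant. The stems ending in a consonant (bimup → biommup, herun → heomrun, wuskis → wuomskis) insert -om- after the first vowel.
So pukop → puomkop.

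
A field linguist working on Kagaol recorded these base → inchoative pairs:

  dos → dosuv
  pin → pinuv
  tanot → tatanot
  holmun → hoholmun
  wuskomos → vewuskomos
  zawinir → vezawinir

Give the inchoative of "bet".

betuv

pin and holmun both end in -n yet inflect differently (pinuv, hoholmun), so the final letter is not what conditions the rule; the number of vowels is.
"bet" has 1 vowel. The stems with 1 vowel (dos → dosuv, pin → pinuv) add -uv.
So bet → betuv.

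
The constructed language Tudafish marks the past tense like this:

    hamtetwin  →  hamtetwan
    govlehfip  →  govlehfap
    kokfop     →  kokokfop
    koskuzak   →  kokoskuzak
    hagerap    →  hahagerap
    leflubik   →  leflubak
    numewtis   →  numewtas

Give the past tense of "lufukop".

"lufukop" has last vowel 'o'. The one such stem in the data (kokfop → kokokfop) repeats the first consonant+vowel as a prefix (as do hagerap, koskuzak), so the same rule applies.
The other pattern: stems whose last vowel is 'i' change the last vowel to 'a'.
So lufukop → lulufukop.

lulufukop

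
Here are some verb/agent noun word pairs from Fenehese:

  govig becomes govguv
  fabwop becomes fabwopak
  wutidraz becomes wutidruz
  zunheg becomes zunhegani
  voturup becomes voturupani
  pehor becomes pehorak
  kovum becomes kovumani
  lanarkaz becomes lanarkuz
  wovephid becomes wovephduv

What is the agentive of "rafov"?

rafovak

govig and zunheg both end in -g yet inflect differently (govguv, zunhegani), so the final letter is not what conditions the rule; the last vowel is.
"rafov" has last vowel 'o'. The stems whose last vowel is 'o' (fabwop → fabwopak, pehor → pehorak) add -ak.
The other patterns: stems whose last vowel is 'i' delete the last vowel and add -uv; stems whose last vowel is 'a' change the last vowel to 'u'; stems whose last vowel is 'e' or 'u' add -ani.
So rafov → rafovak.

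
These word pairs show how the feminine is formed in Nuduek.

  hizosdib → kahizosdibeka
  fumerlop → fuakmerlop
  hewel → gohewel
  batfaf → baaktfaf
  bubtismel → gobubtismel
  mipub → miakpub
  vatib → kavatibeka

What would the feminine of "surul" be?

hizosdib and mipub both end in -b yet inflect differently (kahizosdibeka, miakpub), so the final letter is not what conditions the rule; the last vowel is.
"surul" has last vowel 'u'. The one such stem in the data (mipub → miakpub) inserts -ak- after the first vowel (as do fumerlop, batfaf), so the same rule applies.
The other patterns: stems whose last vowel is 'i' add ka- … -eka around the stem; stems whose last vowel is 'e' add the prefix go-.
So surul → suakrul.

suakrul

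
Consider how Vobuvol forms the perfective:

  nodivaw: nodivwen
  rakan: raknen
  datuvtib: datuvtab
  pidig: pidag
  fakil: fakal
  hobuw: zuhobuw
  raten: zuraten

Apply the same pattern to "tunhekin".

tunhekan

nodivaw and hobuw both end in -w yet inflect differently (nodivwen, zuhobuw), so the final letter is not what conditions the rule; the last vowel is.
"tunhekin" has last vowel 'i'. The stems whose last vowel is 'i' (datuvtib → datuvtab, pidig → pidag, fakil → fakal) change the last vowel to 'a'.
So tunhekin → tunhekan.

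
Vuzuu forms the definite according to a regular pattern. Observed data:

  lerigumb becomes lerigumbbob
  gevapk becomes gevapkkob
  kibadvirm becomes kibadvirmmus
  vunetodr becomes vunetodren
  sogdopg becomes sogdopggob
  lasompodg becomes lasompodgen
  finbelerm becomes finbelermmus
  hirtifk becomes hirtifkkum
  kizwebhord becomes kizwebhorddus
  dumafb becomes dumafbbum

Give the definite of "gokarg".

gokarggus

"gokarg" has second-to-last letter 'r'. The stems whose second-to-last letter is 'r' (finbelerm → finbelermmus, kibadvirm → kibadvirmmus, kizwebhord → kizwebhorddus) double the final consonant and add -us.
The other patterns: stems whose second-to-last letter is 'm' or 'p' double the final consonant and add -ob; stems whose second-to-last letter is 'd' add -en; stems whose second-to-last letter is 'f' double the final consonant and add -um.
So gokarg → gokarggus.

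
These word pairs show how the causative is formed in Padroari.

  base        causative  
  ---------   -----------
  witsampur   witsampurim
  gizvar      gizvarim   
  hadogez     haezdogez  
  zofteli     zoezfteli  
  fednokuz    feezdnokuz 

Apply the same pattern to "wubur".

"wubur" ends in -r. The stems ending in -r (witsampur → witsampurim, gizvar → gizvarim) add -im.
So wubur → wuburim.

wuburim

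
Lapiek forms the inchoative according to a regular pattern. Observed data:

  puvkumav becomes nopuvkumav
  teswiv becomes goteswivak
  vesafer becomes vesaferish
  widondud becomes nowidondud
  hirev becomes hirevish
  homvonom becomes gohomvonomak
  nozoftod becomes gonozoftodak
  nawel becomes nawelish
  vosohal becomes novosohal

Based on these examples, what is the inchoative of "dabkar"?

nodabkar

vosohal and nawel both end in -l yet inflect differently (novosohal, nawelish), so the final letter is not what conditions the rule; the last vowel is.
"dabkar" has last vowel 'a'. The stems whose last vowel is 'a' (puvkumav → nopuvkumav, vosohal → novosohal) add the prefix no-.
The other patterns: stems whose last vowel is 'e' add -ish; stems whose last vowel is 'i' or 'o' add go- … -ak around the stem.
So dabkar → nodabkar.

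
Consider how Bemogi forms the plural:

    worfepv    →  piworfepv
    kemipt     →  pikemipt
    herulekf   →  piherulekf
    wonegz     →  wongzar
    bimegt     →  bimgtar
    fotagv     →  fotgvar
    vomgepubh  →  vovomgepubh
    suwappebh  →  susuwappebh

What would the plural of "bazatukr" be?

pibazatukr

"bazatukr" has second-to-last letter 'k'. The one such stem in the data (herulekf → piherulekf) adds the prefix pi-, so the same rule applies.
The other patterns: stems whose second-to-last letter is 'g' delete the last vowel and add -ar; stems whose second-to-last letter is 'b' repeat the first consonant+vowel as a prefix.
So bazatukr → pibazatukr.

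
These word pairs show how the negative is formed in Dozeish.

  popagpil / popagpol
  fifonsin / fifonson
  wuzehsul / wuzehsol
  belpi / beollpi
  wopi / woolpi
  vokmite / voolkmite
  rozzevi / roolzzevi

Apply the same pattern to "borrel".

borrol

popagpil and belpi both have last vowel 'i' yet inflect differently (popagpol, beollpi), so the last vowel is not what conditions the rule; whether the stem ends in a vowel or a consonant is.
"borrel" ends in a consonant. The stems ending in a consonant (popagpil → popagpol, fifonsin → fifonson, wuzehsul → wuzehsol) change the last vowel to 'o'.
The other pattern: stems ending in a vowel insert -ol- after the first vowel.
So borrel → borrol.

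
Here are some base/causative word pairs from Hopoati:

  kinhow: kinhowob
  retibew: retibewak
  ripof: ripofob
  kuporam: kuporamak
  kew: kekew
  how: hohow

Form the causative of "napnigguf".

"napnigguf" has 3 vowels. The stems with 3 vowels (kuporam → kuporamak, retibew → retibewak) add -ak.
The other patterns: stems with 1 vowel repeat the first consonant+vowel as a prefix; stems with 2 vowels add -ob.
So napnigguf → napniggufak.

napniggufak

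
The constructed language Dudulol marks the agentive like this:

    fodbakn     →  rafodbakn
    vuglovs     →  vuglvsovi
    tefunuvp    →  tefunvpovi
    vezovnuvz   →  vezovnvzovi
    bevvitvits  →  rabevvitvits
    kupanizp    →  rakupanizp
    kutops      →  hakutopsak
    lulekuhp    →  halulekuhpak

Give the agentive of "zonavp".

zonvpovi

kutops and vuglovs both end in -s yet inflect differently (hakutopsak, vuglvsovi), so the final letter is not what conditions the rule; the second-to-last letter is.
"zonavp" has second-to-last letter 'v'. The stems whose second-to-last letter is 'v' (vezovnuvz → vezovnvzovi, vuglovs → vuglvsovi, tefunuvp → tefunvpovi) delete the last vowel and add -ovi.
So zonavp → zonvpovi.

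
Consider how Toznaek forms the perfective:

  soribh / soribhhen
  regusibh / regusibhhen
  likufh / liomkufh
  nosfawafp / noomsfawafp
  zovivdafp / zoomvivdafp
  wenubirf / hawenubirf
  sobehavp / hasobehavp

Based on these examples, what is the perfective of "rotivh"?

soribh and likufh both end in -h yet inflect differently (soribhhen, liomkufh), so the final letter is not what conditions the rule; the second-to-last letter is.
"rotivh" has second-to-last letter 'v'. The one such stem in the data (sobehavp → hasobehavp) adds the prefix ha-, so the same rule applies.
The other patterns: stems whose second-to-last letter is 'b' double the final consonant and add -en; stems whose second-to-last letter is 'f' insert -om- after the first vowel.
So rotivh → harotivh.

harotivh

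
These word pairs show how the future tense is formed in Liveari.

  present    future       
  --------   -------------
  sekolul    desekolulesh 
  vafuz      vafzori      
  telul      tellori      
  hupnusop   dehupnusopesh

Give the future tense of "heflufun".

"heflufun" has 3 vowels. The stems with 3 vowels (sekolul → desekolulesh, hupnusop → dehupnusopesh) add de- … -esh around the stem.
The other pattern: stems with 2 vowels delete the last vowel and add -ori.
So heflufun → deheflufunesh.

deheflufunesh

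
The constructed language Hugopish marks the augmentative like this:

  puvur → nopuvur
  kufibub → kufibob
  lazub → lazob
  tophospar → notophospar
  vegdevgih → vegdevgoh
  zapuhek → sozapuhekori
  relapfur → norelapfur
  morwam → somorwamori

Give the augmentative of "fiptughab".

fiptughob

relapfur and lazub both have last vowel 'u' yet inflect differently (norelapfur, lazob), so the last vowel is not what conditions the rule; the final letter is.
"fiptughab" ends in -b. The stems ending in -b (lazub → lazob, kufibub → kufibob) change the last vowel to 'o'.
So fiptughab → fiptughob.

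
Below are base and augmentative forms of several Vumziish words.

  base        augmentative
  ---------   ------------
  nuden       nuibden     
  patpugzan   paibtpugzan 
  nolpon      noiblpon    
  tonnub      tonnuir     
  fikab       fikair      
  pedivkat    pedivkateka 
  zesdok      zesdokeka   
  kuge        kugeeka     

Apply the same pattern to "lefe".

patpugzan and fikab both have last vowel 'a' yet inflect differently (paibtpugzan, fikair), so the last vowel is not what conditions the rule; the final letter is.
"lefe" ends in -e. The one such stem in the data (kuge → kugeeka) adds -eka, so the same rule applies.
The other patterns: stems ending in -n insert -ib- after the first vowel; stems ending in -b drop the final letter and add -ir.
So lefe → lefeeka.

lefeeka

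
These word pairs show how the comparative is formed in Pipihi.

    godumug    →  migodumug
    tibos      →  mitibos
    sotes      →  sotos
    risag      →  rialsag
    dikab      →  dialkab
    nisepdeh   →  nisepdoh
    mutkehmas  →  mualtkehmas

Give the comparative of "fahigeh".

sotes and tibos both end in -s yet inflect differently (sotos, mitibos), so the final letter is not what conditions the rule; the last vowel is.
"fahigeh" has last vowel 'e'. The stems whose last vowel is 'e' (nisepdeh → nisepdoh, sotes → sotos) change the last vowel to 'o'.
The other patterns: stems whose last vowel is 'o' or 'u' add the prefix mi-; stems whose last vowel is 'a' insert -al- after the first vowel.
So fahigeh → fahigoh.

fahigoh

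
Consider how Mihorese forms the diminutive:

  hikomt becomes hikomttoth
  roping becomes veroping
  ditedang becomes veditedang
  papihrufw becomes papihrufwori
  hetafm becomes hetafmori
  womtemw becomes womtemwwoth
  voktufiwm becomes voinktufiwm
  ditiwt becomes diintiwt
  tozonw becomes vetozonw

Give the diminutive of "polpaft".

tozonw and womtemw both end in -w yet inflect differently (vetozonw, womtemwwoth), so the final letter is not what conditions the rule; the second-to-last letter is.
"polpaft" has second-to-last letter 'f'. The stems whose second-to-last letter is 'f' (papihrufw → papihrufwori, hetafm → hetafmori) add -ori.
The other patterns: stems whose second-to-last letter is 'n' add the prefix ve-; stems whose second-to-last letter is 'm' double the final consonant and add -oth; stems whose second-to-last letter is 'w' insert -in- after the first vowel.
So polpaft → polpaftori.

polpaftori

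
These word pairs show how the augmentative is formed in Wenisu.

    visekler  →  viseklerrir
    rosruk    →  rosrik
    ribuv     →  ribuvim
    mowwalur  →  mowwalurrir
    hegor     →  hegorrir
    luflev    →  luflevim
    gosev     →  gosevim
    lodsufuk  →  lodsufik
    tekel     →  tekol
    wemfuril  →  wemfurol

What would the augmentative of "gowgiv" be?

"gowgiv" ends in -v. The stems ending in -v (gosev → gosevim, luflev → luflevim, ribuv → ribuvim) add -im.
So gowgiv → gowgivim.

gowgivim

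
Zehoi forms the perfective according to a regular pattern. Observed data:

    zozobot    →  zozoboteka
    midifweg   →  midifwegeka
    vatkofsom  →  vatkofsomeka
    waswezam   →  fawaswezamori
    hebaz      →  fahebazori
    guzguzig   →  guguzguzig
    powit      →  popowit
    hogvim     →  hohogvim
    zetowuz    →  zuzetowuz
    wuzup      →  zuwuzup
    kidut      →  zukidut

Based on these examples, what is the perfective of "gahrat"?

vatkofsom and waswezam both end in -m yet inflect differently (vatkofsomeka, fawaswezamori), so the final letter is not what conditions the rule; the last vowel is.
"gahrat" has last vowel 'a'. The stems whose last vowel is 'a' (waswezam → fawaswezamori, hebaz → fahebazori) add fa- … -ori around the stem.
So gahrat → fagahratori.

fagahratori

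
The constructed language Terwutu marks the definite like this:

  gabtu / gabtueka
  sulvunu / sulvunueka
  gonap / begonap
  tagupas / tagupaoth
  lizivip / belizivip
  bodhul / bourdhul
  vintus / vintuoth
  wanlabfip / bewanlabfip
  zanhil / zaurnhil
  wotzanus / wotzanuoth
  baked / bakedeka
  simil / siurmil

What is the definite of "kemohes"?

simil and lizivip both have last vowel 'i' yet inflect differently (siurmil, belizivip), so the last vowel is not what conditions the rule; the final letter is.
"kemohes" ends in -s. The stems ending in -s (wotzanus → wotzanuoth, vintus → vintuoth, tagupas → tagupaoth) drop the final letter and add -oth.
So kemohes → kemoheoth.

kemoheoth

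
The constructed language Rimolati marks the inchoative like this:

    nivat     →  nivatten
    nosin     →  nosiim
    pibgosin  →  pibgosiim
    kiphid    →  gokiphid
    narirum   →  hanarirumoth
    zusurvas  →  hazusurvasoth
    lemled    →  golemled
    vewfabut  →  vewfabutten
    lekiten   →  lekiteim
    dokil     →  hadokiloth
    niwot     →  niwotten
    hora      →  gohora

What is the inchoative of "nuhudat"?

nivat and hora both have last vowel 'a' yet inflect differently (nivatten, gohora), so the last vowel is not what conditions the rule; the final letter is.
"nuhudat" ends in -t. The stems ending in -t (vewfabut → vewfabutten, nivat → nivatten, niwot → niwotten) double the final consonant and add -en.
The other patterns: stems ending in -n drop the final letter and add -im; stems ending in -a or -d add the prefix go-; stems ending in -l, -m or -s add ha- … -oth around the stem.
So nuhudat → nuhudatten.

nuhudatten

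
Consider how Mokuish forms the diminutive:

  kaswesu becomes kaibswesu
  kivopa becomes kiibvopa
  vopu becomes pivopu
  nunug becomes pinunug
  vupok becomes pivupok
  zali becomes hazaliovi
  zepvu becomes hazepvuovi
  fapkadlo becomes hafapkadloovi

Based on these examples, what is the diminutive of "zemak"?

hazemakovi

kaswesu and vopu both end in -u yet inflect differently (kaibswesu, pivopu), so the final letter is not what conditions the rule; the first letter is.
"zemak" begins with z-. The stems beginning with z- (zali → hazaliovi, zepvu → hazepvuovi) add ha- … -ovi around the stem.
So zemak → hazemakovi.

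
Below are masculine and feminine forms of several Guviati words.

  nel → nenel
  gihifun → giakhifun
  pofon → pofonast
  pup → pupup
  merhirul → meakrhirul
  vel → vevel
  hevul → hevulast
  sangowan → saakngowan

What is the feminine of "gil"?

vel and hevul both end in -l yet inflect differently (vevel, hevulast), so the final letter is not what conditions the rule; the number of vowels is.
"gil" has 1 vowel. The stems with 1 vowel (vel → vevel, pup → pupup, nel → nenel) repeat the first consonant+vowel as a prefix.
The other patterns: stems with 2 vowels add -ast; stems with 3 vowels insert -ak- after the first vowel.
So gil → gigil.

gigil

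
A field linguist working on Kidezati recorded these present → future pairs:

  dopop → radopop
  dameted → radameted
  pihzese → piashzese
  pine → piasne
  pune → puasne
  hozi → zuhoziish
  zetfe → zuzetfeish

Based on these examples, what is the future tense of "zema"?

"zema" begins with z-. The one such stem in the data (zetfe → zuzetfeish) adds zu- … -ish around the stem, so the same rule applies.
So zema → zuzemaish.

zuzemaish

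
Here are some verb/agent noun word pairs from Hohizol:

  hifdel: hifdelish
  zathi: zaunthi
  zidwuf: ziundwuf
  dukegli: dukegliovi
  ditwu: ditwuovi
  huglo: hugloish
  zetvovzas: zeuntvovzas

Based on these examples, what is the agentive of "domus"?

zathi and dukegli both end in -i yet inflect differently (zaunthi, dukegliovi), so the final letter is not what conditions the rule; the first letter is.
"domus" begins with d-. The stems beginning with d- (ditwu → ditwuovi, dukegli → dukegliovi) add -ovi.
So domus → domusovi.

domusovi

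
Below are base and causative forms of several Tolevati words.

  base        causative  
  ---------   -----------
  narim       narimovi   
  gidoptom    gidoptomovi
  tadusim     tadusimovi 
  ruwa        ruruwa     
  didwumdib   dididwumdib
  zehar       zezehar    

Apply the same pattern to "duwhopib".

narim and didwumdib both have last vowel 'i' yet inflect differently (narimovi, dididwumdib), so the last vowel is not what conditions the rule; the final letter is.
"duwhopib" ends in -b. The one such stem in the data (didwumdib → dididwumdib) repeats the first consonant+vowel as a prefix (as do ruwa, zehar), so the same rule applies.
So duwhopib → duduwhopib.

duduwhopib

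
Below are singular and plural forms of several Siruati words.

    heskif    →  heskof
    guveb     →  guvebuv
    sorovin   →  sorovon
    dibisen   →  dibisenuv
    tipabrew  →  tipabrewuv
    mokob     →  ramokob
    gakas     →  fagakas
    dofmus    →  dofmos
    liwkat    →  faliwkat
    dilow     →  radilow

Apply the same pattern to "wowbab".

"wowbab" has last vowel 'a'. The stems whose last vowel is 'a' (gakas → fagakas, liwkat → faliwkat) add the prefix fa-.
So wowbab → fawowbab.

fawowbab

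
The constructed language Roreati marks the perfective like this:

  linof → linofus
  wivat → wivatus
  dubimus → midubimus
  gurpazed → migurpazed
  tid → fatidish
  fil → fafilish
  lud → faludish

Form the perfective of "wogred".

lud and gurpazed both end in -d yet inflect differently (faludish, migurpazed), so the final letter is not what conditions the rule; the number of vowels is.
"wogred" has 2 vowels. The stems with 2 vowels (wivat → wivatus, linof → linofus) add -us.
So wogred → wogredus.

wogredus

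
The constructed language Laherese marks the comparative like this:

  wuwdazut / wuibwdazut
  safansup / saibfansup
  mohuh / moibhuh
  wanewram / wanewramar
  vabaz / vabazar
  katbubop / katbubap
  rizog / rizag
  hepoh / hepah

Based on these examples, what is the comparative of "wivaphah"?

wivaphahar

safansup and katbubop both end in -p yet inflect differently (saibfansup, katbubap), so the final letter is not what conditions the rule; the last vowel is.
"wivaphah" has last vowel 'a'. The stems whose last vowel is 'a' (wanewram → wanewramar, vabaz → vabazar) add -ar.
The other patterns: stems whose last vowel is 'u' insert -ib- after the first vowel; stems whose last vowel is 'o' change the last vowel to 'a'.
So wivaphah → wivaphahar.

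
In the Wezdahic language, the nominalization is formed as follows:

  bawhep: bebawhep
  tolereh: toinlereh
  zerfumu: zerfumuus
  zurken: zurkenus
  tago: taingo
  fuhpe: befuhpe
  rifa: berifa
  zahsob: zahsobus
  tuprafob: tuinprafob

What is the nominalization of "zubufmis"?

zubufmisus

zahsob and tuprafob both end in -b yet inflect differently (zahsobus, tuinprafob), so the final letter is not what conditions the rule; the first letter is.
"zubufmis" begins with z-. The stems beginning with z- (zerfumu → zerfumuus, zahsob → zahsobus, zurken → zurkenus) add -us.
So zubufmis → zubufmisus.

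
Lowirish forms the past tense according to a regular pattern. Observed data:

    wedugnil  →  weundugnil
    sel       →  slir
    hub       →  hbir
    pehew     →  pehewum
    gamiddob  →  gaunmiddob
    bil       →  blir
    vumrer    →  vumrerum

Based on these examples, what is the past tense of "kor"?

hub and gamiddob both end in -b yet inflect differently (hbir, gaunmiddob), so the final letter is not what conditions the rule; the number of vowels is.
"kor" has 1 vowel. The stems with 1 vowel (hub → hbir, sel → slir, bil → blir) delete the last vowel and add -ir.
The other patterns: stems with 2 vowels add -um; stems with 3 vowels insert -un- after the first vowel.
So kor → krir.

krir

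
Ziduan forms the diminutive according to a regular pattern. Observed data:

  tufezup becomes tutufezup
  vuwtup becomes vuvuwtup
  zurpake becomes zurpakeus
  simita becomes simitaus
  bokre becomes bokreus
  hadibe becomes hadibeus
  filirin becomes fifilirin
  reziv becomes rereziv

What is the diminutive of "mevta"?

mevtaus

filirin and hadibe both have 3 vowels yet inflect differently (fifilirin, hadibeus), so the number of vowels is not what conditions the rule; whether the stem ends in a vowel or a consonant is.
"mevta" ends in a vowel. The stems ending in a vowel (hadibe → hadibeus, zurpake → zurpakeus, simita → simitaus) add -us.
The other pattern: stems ending in a consonant repeat the first consonant+vowel as a prefix.
So mevta → mevtaus.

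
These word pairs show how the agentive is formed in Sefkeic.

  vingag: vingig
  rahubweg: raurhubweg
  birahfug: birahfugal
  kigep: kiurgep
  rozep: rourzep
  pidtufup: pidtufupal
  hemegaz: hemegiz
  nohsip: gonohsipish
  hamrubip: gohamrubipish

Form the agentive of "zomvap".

kigep and nohsip both end in -p yet inflect differently (kiurgep, gonohsipish), so the final letter is not what conditions the rule; the last vowel is.
"zomvap" has last vowel 'a'. The stems whose last vowel is 'a' (hemegaz → hemegiz, vingag → vingig) change the last vowel to 'i'.
So zomvap → zomvip.

zomvip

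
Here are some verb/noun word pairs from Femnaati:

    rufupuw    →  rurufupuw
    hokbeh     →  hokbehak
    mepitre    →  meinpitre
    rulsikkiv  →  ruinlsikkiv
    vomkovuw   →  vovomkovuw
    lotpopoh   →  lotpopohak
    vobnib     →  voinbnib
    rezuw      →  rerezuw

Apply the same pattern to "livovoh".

livovohak

"livovoh" ends in -h. The stems ending in -h (hokbeh → hokbehak, lotpopoh → lotpopohak) add -ak.
So livovoh → livovohak.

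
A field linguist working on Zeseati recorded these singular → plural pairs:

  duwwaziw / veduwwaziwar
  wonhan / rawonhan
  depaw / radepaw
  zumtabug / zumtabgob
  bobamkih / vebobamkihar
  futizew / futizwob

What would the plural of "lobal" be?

"lobal" has last vowel 'a'. The stems whose last vowel is 'a' (wonhan → rawonhan, depaw → radepaw) add the prefix ra-.
So lobal → ralobal.

ralobal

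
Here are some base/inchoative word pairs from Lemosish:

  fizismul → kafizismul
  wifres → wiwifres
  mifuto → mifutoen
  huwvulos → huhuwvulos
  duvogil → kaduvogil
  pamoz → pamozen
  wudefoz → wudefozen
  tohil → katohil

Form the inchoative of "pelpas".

huwvulos and pamoz both have last vowel 'o' yet inflect differently (huhuwvulos, pamozen), so the last vowel is not what conditions the rule; the final letter is.
"pelpas" ends in -s. The stems ending in -s (wifres → wiwifres, huwvulos → huhuwvulos) repeat the first consonant+vowel as a prefix.
The other patterns: stems ending in -l add the prefix ka-; stems ending in -o or -z add -en.
So pelpas → pepelpas.

pepelpas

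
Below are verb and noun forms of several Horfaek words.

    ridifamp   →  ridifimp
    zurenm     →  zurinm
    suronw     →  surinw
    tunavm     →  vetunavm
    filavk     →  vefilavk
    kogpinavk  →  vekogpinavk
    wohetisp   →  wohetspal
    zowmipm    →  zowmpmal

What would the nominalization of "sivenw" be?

sivinw

zurenm and tunavm both end in -m yet inflect differently (zurinm, vetunavm), so the final letter is not what conditions the rule; the second-to-last letter is.
"sivenw" has second-to-last letter 'n'. The stems whose second-to-last letter is 'n' (zurenm → zurinm, suronw → surinw) change the last vowel to 'i'.
So sivenw → sivinw.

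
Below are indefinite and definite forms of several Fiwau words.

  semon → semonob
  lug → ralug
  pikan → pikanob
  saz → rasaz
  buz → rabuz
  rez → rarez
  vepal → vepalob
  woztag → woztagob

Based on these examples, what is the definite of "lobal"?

"lobal" has 2 vowels. The stems with 2 vowels (woztag → woztagob, pikan → pikanob, vepal → vepalob) add -ob.
The other pattern: stems with 1 vowel add the prefix ra-.
So lobal → lobalob.

lobalob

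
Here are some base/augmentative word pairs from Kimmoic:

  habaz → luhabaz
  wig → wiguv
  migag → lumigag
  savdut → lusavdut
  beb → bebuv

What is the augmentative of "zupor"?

migag and wig both end in -g yet inflect differently (lumigag, wiguv), so the final letter is not what conditions the rule; the number of vowels is.
"zupor" has 2 vowels. The stems with 2 vowels (habaz → luhabaz, migag → lumigag, savdut → lusavdut) add the prefix lu-.
So zupor → luzupor.

luzupor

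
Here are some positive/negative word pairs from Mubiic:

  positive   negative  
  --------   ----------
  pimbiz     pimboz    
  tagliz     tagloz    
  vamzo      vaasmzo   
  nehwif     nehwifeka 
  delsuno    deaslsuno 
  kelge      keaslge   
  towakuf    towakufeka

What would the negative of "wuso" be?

wuasso

pimbiz and nehwif both have last vowel 'i' yet inflect differently (pimboz, nehwifeka), so the last vowel is not what conditions the rule; the final letter is.
"wuso" ends in -o. The stems ending in -o (delsuno → deaslsuno, vamzo → vaasmzo) insert -as- after the first vowel.
So wuso → wuasso.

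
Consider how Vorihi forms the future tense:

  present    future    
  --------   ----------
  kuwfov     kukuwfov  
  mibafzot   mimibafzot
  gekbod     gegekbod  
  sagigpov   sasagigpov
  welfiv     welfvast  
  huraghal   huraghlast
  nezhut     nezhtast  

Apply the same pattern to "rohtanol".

kuwfov and welfiv both end in -v yet inflect differently (kukuwfov, welfvast), so the final letter is not what conditions the rule; the last vowel is.
"rohtanol" has last vowel 'o'. The stems whose last vowel is 'o' (kuwfov → kukuwfov, mibafzot → mimibafzot, gekbod → gegekbod) repeat the first consonant+vowel as a prefix.
So rohtanol → rorohtanol.

rorohtanol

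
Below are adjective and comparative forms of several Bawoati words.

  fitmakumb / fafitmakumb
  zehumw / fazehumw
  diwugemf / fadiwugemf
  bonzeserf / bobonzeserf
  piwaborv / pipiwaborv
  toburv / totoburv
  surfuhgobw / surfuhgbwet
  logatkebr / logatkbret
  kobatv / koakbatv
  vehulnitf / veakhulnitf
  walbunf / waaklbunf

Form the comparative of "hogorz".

hohogorz

diwugemf and bonzeserf both end in -f yet inflect differently (fadiwugemf, bobonzeserf), so the final letter is not what conditions the rule; the second-to-last letter is.
"hogorz" has second-to-last letter 'r'. The stems whose second-to-last letter is 'r' (bonzeserf → bobonzeserf, piwaborv → pipiwaborv, toburv → totoburv) repeat the first consonant+vowel as a prefix.
So hogorz → hohogorz.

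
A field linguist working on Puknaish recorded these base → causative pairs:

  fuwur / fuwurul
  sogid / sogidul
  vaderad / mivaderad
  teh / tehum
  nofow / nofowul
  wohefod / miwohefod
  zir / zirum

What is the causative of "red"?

"red" has 1 vowel. The stems with 1 vowel (teh → tehum, zir → zirum) add -um.
The other patterns: stems with 2 vowels add -ul; stems with 3 vowels add the prefix mi-.
So red → redum.

redum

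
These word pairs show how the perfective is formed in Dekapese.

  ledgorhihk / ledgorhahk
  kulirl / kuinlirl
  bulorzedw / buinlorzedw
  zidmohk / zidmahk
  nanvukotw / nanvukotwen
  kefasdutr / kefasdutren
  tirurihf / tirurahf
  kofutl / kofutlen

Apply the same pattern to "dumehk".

dumahk

kofutl and kulirl both end in -l yet inflect differently (kofutlen, kuinlirl), so the final letter is not what conditions the rule; the second-to-last letter is.
"dumehk" has second-to-last letter 'h'. The stems whose second-to-last letter is 'h' (tirurihf → tirurahf, ledgorhihk → ledgorhahk, zidmohk → zidmahk) change the last vowel to 'a'.
The other patterns: stems whose second-to-last letter is 't' add -en; stems whose second-to-last letter is 'd' or 'r' insert -in- after the first vowel.
So dumehk → dumahk.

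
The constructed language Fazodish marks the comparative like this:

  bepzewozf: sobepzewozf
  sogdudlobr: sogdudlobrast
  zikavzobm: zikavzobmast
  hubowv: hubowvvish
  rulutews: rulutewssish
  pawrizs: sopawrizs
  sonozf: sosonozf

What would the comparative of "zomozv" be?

"zomozv" has second-to-last letter 'z'. The stems whose second-to-last letter is 'z' (sonozf → sosonozf, bepzewozf → sobepzewozf, pawrizs → sopawrizs) add the prefix so-.
So zomozv → sozomozv.

sozomozv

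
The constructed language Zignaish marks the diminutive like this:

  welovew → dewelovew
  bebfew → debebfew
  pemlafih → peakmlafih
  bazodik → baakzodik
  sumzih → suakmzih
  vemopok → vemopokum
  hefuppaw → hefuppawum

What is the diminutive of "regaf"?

bazodik and vemopok both end in -k yet inflect differently (baakzodik, vemopokum), so the final letter is not what conditions the rule; the last vowel is.
"regaf" has last vowel 'a'. The one such stem in the data (hefuppaw → hefuppawum) adds -um, so the same rule applies.
So regaf → regafum.

regafum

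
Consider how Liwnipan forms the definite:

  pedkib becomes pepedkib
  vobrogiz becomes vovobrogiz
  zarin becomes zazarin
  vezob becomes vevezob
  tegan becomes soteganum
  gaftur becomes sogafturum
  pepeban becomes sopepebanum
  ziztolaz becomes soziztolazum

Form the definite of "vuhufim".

vuvuhufim

"vuhufim" has last vowel 'i'. The stems whose last vowel is 'i' (pedkib → pepedkib, vobrogiz → vovobrogiz, zarin → zazarin) repeat the first consonant+vowel as a prefix.
So vuhufim → vuvuhufim.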